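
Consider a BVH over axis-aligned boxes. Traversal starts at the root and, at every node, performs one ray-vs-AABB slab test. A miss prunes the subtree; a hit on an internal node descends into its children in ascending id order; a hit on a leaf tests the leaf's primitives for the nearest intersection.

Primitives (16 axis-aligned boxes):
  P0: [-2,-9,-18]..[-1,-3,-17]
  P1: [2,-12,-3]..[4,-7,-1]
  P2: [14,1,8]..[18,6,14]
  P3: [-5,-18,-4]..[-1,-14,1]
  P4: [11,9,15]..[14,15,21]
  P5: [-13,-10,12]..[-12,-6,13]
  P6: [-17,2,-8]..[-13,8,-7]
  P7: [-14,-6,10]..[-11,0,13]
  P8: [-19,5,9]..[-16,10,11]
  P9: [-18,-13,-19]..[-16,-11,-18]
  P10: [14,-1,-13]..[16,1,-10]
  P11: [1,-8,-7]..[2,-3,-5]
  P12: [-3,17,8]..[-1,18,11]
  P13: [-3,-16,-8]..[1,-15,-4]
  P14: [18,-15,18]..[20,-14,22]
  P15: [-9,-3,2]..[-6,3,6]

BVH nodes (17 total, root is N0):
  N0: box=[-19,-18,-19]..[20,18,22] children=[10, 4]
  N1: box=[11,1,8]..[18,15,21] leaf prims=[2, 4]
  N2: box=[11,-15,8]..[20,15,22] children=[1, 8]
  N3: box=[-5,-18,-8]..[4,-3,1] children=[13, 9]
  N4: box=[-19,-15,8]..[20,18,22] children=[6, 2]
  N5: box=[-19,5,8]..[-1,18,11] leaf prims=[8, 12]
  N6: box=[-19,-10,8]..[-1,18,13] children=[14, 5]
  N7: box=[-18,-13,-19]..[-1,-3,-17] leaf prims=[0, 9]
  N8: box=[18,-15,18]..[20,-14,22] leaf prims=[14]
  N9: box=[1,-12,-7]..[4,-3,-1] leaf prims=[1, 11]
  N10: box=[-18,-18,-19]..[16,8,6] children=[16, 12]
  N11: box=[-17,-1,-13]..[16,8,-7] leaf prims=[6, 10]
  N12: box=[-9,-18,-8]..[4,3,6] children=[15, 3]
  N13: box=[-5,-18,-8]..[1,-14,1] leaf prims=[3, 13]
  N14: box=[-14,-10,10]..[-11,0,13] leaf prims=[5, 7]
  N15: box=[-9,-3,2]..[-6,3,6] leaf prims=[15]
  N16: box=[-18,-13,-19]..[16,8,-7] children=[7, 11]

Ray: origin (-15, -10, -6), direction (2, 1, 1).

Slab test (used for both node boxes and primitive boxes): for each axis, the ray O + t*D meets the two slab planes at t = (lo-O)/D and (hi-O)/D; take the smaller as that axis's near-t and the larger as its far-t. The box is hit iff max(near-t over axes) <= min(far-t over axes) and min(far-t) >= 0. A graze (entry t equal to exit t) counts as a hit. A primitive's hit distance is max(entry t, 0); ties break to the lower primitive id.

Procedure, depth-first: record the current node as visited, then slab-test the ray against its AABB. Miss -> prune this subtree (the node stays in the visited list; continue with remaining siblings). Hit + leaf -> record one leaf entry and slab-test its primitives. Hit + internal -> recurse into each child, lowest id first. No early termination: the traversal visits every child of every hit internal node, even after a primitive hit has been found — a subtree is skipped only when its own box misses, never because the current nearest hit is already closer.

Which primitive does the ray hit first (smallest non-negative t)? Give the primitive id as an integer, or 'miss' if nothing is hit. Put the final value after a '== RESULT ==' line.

Trace the traversal:
N0 x:[-2,35/2] y:[-8,28] z:[-13,28] -> hit [-2,35/2], descend [4, 10]
  N4 x:[-2,35/2] y:[-5,28] z:[14,28] -> hit [14,35/2], descend [2, 6]
    N2 x:[13,35/2] y:[-5,25] z:[14,28] -> hit [14,35/2], descend [1, 8]
      N1 x:[13,33/2] y:[11,25] z:[14,27] -> hit [14,33/2] leaf, test {P2@t=29/2, P4(miss)}
      N8 x:[33/2,35/2] y:[-5,-4] z:[24,28] -> miss, prune
    N6 x:[-2,7] y:[0,28] z:[14,19] -> miss, prune
  N10 x:[-3/2,31/2] y:[-8,18] z:[-13,12] -> hit [-3/2,12], descend [12, 16]
    N12 x:[3,19/2] y:[-8,13] z:[-2,12] -> hit [3,19/2], descend [3, 15]
      N3 x:[5,19/2] y:[-8,7] z:[-2,7] -> hit [5,7], descend [9, 13]
        N9 x:[8,19/2] y:[-2,7] z:[-1,5] -> miss, prune
        N13 x:[5,8] y:[-8,-4] z:[-2,7] -> miss, prune
      N15 x:[3,9/2] y:[7,13] z:[8,12] -> miss, prune
    N16 x:[-3/2,31/2] y:[-3,18] z:[-13,-1] -> miss, prune

13 AABB tests over nodes [0, 4, 2, 1, 8, 6, 10, 12, 3, 9, 13, 15, 16]; 1 leaf entered; closest P2.

== RESULT ==
2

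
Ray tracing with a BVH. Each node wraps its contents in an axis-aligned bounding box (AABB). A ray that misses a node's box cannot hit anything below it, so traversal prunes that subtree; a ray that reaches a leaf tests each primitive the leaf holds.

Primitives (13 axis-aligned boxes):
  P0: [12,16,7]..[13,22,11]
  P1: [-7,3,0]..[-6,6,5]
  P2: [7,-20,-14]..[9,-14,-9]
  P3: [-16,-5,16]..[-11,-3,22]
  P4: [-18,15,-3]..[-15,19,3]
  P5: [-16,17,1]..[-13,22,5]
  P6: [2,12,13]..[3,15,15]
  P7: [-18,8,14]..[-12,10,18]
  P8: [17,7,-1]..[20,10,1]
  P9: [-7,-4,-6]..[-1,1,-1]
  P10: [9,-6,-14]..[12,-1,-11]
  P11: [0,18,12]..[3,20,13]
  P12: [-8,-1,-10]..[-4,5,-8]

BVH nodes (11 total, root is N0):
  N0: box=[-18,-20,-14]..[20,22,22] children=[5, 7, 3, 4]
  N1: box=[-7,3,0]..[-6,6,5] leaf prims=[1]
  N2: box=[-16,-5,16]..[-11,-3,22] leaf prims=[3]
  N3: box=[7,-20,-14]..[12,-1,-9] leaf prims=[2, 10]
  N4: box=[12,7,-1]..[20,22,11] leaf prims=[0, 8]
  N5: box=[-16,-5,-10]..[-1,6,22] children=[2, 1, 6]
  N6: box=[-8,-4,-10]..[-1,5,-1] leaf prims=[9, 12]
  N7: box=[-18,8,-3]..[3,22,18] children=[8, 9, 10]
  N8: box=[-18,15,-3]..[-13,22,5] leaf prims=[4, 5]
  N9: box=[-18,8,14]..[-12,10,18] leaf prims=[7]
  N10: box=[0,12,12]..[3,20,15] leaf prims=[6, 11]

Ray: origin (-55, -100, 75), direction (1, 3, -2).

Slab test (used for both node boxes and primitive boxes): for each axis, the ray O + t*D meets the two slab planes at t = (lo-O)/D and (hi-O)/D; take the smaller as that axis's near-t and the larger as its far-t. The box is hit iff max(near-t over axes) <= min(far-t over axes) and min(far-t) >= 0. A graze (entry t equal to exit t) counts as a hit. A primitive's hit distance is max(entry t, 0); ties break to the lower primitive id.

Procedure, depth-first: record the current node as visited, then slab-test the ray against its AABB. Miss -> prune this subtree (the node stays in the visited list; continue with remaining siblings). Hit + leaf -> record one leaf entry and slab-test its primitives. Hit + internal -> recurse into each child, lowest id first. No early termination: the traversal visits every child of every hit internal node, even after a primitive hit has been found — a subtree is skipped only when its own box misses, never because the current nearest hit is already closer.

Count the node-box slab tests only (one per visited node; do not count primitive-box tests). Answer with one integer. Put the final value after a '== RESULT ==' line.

Walk:
N0 x:[37,75] y:[80/3,122/3] z:[53/2,89/2] -> hit [37,122/3], descend [3, 4, 5, 7]
  N3 x:[62,67] y:[80/3,33] z:[42,89/2] -> miss, prune
  N4 x:[67,75] y:[107/3,122/3] z:[32,38] -> miss, prune
  N5 x:[39,54] y:[95/3,106/3] z:[53/2,85/2] -> miss, prune
  N7 x:[37,58] y:[36,122/3] z:[57/2,39] -> hit [37,39], descend [8, 9, 10]
    N8 x:[37,42] y:[115/3,122/3] z:[35,39] -> hit [115/3,39] leaf, test {P4@t=115/3, P5(miss)}
    N9 x:[37,43] y:[36,110/3] z:[57/2,61/2] -> miss, prune
    N10 x:[55,58] y:[112/3,40] z:[30,63/2] -> miss, prune

Visited [0, 3, 4, 5, 7, 8, 9, 10]. Tests: 8 box, 1 leaf. Nearest: P4.

== RESULT ==
8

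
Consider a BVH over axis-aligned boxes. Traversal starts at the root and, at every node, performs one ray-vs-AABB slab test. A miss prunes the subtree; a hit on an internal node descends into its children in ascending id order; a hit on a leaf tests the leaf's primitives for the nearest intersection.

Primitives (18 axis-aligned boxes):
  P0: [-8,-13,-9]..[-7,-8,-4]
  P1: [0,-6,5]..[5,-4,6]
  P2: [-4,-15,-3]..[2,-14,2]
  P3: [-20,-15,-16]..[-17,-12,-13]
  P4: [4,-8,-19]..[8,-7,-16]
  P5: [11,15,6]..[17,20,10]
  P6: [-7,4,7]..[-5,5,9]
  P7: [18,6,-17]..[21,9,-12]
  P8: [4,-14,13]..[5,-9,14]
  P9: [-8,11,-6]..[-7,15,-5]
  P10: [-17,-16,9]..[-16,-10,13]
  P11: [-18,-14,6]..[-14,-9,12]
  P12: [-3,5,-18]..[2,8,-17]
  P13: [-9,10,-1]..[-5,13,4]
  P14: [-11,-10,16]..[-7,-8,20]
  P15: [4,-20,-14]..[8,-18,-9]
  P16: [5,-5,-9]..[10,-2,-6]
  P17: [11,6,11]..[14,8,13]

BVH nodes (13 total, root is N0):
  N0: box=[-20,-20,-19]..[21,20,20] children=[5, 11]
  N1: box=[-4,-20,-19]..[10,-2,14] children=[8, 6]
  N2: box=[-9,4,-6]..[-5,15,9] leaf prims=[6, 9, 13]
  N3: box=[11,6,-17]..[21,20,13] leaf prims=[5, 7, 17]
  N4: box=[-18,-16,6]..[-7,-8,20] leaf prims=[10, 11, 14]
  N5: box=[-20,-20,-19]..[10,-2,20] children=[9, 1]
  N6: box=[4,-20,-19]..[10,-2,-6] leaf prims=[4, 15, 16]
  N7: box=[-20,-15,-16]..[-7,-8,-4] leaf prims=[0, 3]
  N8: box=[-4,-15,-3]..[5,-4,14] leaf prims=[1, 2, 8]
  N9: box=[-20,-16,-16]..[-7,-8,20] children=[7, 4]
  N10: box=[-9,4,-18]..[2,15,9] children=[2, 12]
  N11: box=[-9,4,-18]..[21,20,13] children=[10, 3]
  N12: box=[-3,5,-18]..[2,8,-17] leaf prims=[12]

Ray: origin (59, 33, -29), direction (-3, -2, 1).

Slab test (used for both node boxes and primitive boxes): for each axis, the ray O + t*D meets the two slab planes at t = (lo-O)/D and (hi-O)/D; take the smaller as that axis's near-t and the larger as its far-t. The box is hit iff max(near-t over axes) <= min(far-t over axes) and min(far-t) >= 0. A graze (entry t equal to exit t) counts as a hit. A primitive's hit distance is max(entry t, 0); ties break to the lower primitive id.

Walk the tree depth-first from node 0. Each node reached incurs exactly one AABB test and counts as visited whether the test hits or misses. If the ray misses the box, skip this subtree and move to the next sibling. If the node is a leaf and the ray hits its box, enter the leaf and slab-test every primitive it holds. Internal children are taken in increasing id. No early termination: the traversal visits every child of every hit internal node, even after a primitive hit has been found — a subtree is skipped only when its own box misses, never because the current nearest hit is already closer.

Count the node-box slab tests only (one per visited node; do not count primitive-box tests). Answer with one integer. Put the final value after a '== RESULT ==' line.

Walk:
N0 x:[38/3,79/3] y:[13/2,53/2] z:[10,49] -> hit [38/3,79/3], descend [5, 11]
  N5 x:[49/3,79/3] y:[35/2,53/2] z:[10,49] -> hit [35/2,79/3], descend [1, 9]
    N1 x:[49/3,21] y:[35/2,53/2] z:[10,43] -> hit [35/2,21], descend [6, 8]
      N6 x:[49/3,55/3] y:[35/2,53/2] z:[10,23] -> hit [35/2,55/3] leaf, test {P4(miss), P15(miss), P16(miss)}
      N8 x:[18,21] y:[37/2,24] z:[26,43] -> miss, prune
    N9 x:[22,79/3] y:[41/2,49/2] z:[13,49] -> hit [22,49/2], descend [4, 7]
      N4 x:[22,77/3] y:[41/2,49/2] z:[35,49] -> miss, prune
      N7 x:[22,79/3] y:[41/2,24] z:[13,25] -> hit [22,24] leaf, test {P0@t=22, P3(miss)}
  N11 x:[38/3,68/3] y:[13/2,29/2] z:[11,42] -> hit [38/3,29/2], descend [3, 10]
    N3 x:[38/3,16] y:[13/2,27/2] z:[12,42] -> hit [38/3,27/2] leaf, test {P5(miss), P7@t=38/3, P17(miss)}
    N10 x:[19,68/3] y:[9,29/2] z:[11,38] -> miss, prune

11 AABB tests over nodes [0, 5, 1, 6, 8, 9, 4, 7, 11, 3, 10]; 3 leaves entered; closest P7.

== RESULT ==
11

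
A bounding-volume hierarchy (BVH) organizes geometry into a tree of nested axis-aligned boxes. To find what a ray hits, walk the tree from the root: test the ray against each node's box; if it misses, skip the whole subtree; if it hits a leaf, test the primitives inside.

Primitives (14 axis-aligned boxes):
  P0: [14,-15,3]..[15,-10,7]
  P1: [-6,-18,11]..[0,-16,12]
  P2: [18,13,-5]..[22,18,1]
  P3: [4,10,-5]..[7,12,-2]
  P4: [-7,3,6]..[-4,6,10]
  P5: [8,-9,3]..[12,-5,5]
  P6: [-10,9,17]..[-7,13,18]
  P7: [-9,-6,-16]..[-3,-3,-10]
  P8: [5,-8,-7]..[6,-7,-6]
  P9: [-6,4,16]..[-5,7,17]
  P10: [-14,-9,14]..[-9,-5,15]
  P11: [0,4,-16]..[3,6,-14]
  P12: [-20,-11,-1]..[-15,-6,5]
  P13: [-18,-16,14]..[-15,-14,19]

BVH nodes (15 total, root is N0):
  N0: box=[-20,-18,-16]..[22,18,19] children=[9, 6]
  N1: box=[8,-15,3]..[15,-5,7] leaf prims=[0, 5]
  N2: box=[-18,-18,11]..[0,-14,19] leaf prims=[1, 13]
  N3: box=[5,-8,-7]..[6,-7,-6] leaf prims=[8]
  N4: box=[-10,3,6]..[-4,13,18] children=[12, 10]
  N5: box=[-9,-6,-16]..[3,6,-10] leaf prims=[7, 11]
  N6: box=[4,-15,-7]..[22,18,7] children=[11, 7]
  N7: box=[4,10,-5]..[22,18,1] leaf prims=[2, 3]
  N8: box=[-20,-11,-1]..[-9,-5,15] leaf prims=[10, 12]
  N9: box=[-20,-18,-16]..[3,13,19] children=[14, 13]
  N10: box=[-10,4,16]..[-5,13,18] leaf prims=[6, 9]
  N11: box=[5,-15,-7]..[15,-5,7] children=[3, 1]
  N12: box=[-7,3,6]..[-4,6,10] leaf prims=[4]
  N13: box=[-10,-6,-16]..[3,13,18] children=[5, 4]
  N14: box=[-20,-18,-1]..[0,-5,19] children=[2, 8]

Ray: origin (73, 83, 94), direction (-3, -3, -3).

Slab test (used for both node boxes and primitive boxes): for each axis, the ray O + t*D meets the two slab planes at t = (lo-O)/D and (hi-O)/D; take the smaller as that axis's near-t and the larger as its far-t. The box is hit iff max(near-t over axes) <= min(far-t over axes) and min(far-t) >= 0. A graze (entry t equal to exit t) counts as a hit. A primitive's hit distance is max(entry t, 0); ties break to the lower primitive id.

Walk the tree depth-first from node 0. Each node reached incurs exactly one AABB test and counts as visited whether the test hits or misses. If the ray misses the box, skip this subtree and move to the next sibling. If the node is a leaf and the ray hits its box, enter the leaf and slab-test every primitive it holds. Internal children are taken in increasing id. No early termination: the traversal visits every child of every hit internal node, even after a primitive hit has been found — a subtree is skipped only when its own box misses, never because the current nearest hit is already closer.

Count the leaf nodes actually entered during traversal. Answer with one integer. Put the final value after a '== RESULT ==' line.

Walk:
N0 x:[17,31] y:[65/3,101/3] z:[25,110/3] -> hit [25,31], descend [6, 9]
  N6 x:[17,23] y:[65/3,98/3] z:[29,101/3] -> miss, prune
  N9 x:[70/3,31] y:[70/3,101/3] z:[25,110/3] -> hit [25,31], descend [13, 14]
    N13 x:[70/3,83/3] y:[70/3,89/3] z:[76/3,110/3] -> hit [76/3,83/3], descend [4, 5]
      N4 x:[77/3,83/3] y:[70/3,80/3] z:[76/3,88/3] -> hit [77/3,80/3], descend [10, 12]
        N10 x:[26,83/3] y:[70/3,79/3] z:[76/3,26] -> hit [26,26] leaf, test {P6(miss), P9@t=26}
        N12 x:[77/3,80/3] y:[77/3,80/3] z:[28,88/3] -> miss, prune
      N5 x:[70/3,82/3] y:[77/3,89/3] z:[104/3,110/3] -> miss, prune
    N14 x:[73/3,31] y:[88/3,101/3] z:[25,95/3] -> hit [88/3,31], descend [2, 8]
      N2 x:[73/3,91/3] y:[97/3,101/3] z:[25,83/3] -> miss, prune
      N8 x:[82/3,31] y:[88/3,94/3] z:[79/3,95/3] -> hit [88/3,31] leaf, test {P10(miss), P12@t=89/3}

order=[0, 6, 9, 13, 4, 10, 12, 5, 14, 2, 8]  |boxes|=11  |leaves|=2  hit=P9

== RESULT ==
2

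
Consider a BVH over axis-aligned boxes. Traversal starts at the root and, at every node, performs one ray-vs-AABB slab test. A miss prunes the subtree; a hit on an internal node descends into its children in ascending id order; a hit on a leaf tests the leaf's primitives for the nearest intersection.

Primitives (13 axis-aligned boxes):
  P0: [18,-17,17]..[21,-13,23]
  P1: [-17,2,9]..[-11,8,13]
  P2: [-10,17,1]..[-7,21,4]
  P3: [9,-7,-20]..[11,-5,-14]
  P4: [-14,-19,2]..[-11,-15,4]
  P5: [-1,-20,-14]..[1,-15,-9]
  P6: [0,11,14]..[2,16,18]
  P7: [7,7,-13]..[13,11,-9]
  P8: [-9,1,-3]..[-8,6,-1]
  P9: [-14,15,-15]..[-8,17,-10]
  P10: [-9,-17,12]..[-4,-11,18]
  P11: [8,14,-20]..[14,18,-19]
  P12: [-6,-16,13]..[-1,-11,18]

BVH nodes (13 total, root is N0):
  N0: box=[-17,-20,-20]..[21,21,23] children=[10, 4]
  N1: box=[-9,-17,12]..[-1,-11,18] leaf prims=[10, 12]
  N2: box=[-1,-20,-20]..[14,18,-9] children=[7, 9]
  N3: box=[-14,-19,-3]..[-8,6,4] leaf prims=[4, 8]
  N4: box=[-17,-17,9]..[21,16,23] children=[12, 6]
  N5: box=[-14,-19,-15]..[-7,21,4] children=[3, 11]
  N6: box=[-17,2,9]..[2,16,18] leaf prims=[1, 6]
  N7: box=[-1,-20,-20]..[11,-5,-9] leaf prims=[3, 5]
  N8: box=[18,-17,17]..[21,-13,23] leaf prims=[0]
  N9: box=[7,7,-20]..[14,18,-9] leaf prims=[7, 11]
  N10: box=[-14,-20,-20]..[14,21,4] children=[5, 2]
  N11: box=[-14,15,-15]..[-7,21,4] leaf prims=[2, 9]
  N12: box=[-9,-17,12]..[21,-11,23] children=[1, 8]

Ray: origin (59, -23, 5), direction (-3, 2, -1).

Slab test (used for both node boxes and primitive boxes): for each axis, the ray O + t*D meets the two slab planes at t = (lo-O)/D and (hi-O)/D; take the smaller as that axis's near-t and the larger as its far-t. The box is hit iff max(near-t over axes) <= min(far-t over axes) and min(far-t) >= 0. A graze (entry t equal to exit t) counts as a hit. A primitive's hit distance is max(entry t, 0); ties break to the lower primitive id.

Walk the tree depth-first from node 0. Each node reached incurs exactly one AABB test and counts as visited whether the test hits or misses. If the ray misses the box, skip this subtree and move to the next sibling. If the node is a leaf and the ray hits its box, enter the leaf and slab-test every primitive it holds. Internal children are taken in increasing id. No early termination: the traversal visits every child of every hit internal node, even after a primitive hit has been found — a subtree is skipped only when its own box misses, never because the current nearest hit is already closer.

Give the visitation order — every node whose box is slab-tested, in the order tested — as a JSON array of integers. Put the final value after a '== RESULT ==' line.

Trace the traversal:
N0 x:[38/3,76/3] y:[3/2,22] z:[-18,25] -> hit [38/3,22], descend [4, 10]
  N4 x:[38/3,76/3] y:[3,39/2] z:[-18,-4] -> miss, prune
  N10 x:[15,73/3] y:[3/2,22] z:[1,25] -> hit [15,22], descend [2, 5]
    N2 x:[15,20] y:[3/2,41/2] z:[14,25] -> hit [15,20], descend [7, 9]
      N7 x:[16,20] y:[3/2,9] z:[14,25] -> miss, prune
      N9 x:[15,52/3] y:[15,41/2] z:[14,25] -> hit [15,52/3] leaf, test {P7@t=46/3, P11(miss)}
    N5 x:[22,73/3] y:[2,22] z:[1,20] -> miss, prune

order=[0, 4, 10, 2, 7, 9, 5]  |boxes|=7  |leaves|=1  hit=P7

== RESULT ==
[0, 4, 10, 2, 7, 9, 5]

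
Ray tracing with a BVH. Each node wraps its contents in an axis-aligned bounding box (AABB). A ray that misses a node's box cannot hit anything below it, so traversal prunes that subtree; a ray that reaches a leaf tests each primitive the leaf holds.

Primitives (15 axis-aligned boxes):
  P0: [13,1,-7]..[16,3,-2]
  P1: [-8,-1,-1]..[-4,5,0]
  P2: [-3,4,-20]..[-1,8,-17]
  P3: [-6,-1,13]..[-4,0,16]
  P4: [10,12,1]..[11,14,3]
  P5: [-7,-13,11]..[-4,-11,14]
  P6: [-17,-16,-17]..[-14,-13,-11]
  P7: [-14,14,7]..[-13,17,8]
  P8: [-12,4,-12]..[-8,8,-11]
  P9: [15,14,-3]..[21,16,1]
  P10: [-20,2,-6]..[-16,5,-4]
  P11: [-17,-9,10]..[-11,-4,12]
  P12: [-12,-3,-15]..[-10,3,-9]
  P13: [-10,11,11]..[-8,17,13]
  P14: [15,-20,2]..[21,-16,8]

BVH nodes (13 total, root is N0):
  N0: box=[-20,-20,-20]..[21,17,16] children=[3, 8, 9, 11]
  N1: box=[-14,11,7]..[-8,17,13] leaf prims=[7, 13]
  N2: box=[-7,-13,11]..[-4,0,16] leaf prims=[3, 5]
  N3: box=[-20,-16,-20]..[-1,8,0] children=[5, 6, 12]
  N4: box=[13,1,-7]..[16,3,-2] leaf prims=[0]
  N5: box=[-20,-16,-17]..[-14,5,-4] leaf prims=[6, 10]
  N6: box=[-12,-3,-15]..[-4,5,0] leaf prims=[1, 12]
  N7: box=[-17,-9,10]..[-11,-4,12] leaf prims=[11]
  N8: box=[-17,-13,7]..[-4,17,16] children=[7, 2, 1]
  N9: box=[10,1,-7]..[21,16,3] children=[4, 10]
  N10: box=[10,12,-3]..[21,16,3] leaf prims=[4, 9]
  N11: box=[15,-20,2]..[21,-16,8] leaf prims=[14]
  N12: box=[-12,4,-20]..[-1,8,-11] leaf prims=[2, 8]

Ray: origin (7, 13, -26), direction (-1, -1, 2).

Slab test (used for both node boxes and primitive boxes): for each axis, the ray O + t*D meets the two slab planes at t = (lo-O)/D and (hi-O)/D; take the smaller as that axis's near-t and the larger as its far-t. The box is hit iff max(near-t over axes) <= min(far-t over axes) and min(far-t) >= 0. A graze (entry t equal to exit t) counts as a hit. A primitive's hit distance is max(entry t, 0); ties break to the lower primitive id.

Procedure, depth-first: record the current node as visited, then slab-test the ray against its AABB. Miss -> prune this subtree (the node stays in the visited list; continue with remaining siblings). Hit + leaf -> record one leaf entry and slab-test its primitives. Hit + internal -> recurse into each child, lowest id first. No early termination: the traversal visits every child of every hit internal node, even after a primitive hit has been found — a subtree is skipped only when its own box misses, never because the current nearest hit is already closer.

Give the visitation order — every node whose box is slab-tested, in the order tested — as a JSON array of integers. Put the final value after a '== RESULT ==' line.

Trace the traversal:
N0 x:[-14,27] y:[-4,33] z:[3,21] -> hit [3,21], descend [3, 8, 9, 11]
  N3 x:[8,27] y:[5,29] z:[3,13] -> hit [8,13], descend [5, 6, 12]
    N5 x:[21,27] y:[8,29] z:[9/2,11] -> miss, prune
    N6 x:[11,19] y:[8,16] z:[11/2,13] -> hit [11,13] leaf, test {P1@t=25/2, P12(miss)}
    N12 x:[8,19] y:[5,9] z:[3,15/2] -> miss, prune
  N8 x:[11,24] y:[-4,26] z:[33/2,21] -> hit [33/2,21], descend [1, 2, 7]
    N1 x:[15,21] y:[-4,2] z:[33/2,39/2] -> miss, prune
    N2 x:[11,14] y:[13,26] z:[37/2,21] -> miss, prune
    N7 x:[18,24] y:[17,22] z:[18,19] -> hit [18,19] leaf, test {P11@t=18}
  N9 x:[-14,-3] y:[-3,12] z:[19/2,29/2] -> miss, prune
  N11 x:[-14,-8] y:[29,33] z:[14,17] -> miss, prune

11 AABB tests over nodes [0, 3, 5, 6, 12, 8, 1, 2, 7, 9, 11]; 2 leaves entered; closest P1.

== RESULT ==
[0, 3, 5, 6, 12, 8, 1, 2, 7, 9, 11]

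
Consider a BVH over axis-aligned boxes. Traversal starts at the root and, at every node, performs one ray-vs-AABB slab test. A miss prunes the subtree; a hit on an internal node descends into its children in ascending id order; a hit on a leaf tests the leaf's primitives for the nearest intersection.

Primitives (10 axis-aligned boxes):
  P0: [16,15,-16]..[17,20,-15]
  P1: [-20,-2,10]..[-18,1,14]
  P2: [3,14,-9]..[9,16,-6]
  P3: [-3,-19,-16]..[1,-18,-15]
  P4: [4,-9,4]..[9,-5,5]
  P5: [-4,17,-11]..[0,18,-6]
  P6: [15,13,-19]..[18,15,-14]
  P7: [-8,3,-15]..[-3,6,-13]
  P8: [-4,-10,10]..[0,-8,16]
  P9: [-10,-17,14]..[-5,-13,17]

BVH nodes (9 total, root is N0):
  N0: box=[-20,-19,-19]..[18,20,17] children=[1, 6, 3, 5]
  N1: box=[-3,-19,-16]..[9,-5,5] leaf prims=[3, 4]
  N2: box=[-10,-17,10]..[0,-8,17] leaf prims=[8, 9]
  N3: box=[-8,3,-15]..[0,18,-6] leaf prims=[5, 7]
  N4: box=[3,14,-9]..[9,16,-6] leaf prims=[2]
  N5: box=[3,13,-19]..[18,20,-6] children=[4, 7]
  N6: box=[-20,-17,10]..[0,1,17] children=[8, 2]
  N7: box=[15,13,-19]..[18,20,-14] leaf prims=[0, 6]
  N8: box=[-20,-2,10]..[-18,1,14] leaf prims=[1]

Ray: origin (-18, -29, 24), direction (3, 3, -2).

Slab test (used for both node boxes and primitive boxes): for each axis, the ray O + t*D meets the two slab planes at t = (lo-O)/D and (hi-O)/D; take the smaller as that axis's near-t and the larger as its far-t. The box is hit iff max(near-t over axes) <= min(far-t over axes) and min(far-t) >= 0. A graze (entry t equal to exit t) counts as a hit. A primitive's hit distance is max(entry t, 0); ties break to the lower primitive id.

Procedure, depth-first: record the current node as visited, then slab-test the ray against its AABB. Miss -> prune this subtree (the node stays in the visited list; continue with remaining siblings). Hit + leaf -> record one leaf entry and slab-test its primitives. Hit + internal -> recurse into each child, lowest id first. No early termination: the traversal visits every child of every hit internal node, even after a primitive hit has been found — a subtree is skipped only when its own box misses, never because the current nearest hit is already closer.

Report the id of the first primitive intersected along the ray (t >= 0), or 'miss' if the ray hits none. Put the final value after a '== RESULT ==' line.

Trace the traversal:
N0 x:[-2/3,12] y:[10/3,49/3] z:[7/2,43/2] -> hit [7/2,12], descend [1, 3, 5, 6]
  N1 x:[5,9] y:[10/3,8] z:[19/2,20] -> miss, prune
  N3 x:[10/3,6] y:[32/3,47/3] z:[15,39/2] -> miss, prune
  N5 x:[7,12] y:[14,49/3] z:[15,43/2] -> miss, prune
  N6 x:[-2/3,6] y:[4,10] z:[7/2,7] -> hit [4,6], descend [2, 8]
    N2 x:[8/3,6] y:[4,7] z:[7/2,7] -> hit [4,6] leaf, test {P8(miss), P9@t=4}
    N8 x:[-2/3,0] y:[9,10] z:[5,7] -> miss, prune

Summary -> nodes [0, 1, 3, 5, 6, 2, 8]; box-tests=7; leaf-entries=1; first=P9

== RESULT ==
9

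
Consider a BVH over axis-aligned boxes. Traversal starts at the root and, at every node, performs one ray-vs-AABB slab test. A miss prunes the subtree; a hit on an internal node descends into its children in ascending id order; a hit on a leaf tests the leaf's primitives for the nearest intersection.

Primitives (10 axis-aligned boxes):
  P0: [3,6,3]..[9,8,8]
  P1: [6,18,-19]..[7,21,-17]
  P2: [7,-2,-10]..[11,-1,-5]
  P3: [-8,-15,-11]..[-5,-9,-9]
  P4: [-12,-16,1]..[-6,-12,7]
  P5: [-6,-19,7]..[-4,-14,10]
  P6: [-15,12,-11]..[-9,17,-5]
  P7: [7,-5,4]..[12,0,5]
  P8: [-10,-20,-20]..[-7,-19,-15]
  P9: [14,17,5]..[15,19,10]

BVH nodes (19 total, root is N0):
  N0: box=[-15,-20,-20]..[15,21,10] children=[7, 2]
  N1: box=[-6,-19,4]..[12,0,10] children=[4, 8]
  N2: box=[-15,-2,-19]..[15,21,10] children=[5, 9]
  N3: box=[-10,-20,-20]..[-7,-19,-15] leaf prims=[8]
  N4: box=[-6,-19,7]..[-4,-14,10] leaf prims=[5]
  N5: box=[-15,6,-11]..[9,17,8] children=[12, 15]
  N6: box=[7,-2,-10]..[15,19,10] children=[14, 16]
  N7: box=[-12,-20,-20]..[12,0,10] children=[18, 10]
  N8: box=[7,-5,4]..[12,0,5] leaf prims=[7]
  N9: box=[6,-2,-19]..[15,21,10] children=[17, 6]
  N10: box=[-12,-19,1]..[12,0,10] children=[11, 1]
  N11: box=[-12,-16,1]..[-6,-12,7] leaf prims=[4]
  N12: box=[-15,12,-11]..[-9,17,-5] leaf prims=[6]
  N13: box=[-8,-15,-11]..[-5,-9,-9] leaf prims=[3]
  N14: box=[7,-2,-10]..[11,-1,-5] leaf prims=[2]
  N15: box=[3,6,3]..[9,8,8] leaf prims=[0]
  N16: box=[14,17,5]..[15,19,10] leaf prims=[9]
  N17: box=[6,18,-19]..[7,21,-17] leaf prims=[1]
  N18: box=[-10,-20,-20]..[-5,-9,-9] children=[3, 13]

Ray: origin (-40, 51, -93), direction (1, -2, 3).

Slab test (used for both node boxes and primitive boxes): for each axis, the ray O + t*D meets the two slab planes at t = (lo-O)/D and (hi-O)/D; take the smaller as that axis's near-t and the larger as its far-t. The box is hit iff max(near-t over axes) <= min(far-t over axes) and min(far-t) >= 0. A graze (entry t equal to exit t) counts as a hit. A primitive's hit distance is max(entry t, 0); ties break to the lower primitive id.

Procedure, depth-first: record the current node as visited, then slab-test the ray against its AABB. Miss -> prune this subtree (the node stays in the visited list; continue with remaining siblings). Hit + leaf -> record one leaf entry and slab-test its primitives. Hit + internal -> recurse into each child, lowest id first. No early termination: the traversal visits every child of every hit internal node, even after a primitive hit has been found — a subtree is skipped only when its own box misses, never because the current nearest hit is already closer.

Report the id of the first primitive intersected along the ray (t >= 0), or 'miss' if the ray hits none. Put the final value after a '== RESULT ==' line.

Trace the traversal:
N0 x:[25,55] y:[15,71/2] z:[73/3,103/3] -> hit [25,103/3], descend [2, 7]
  N2 x:[25,55] y:[15,53/2] z:[74/3,103/3] -> hit [25,53/2], descend [5, 9]
    N5 x:[25,49] y:[17,45/2] z:[82/3,101/3] -> miss, prune
    N9 x:[46,55] y:[15,53/2] z:[74/3,103/3] -> miss, prune
  N7 x:[28,52] y:[51/2,71/2] z:[73/3,103/3] -> hit [28,103/3], descend [10, 18]
    N10 x:[28,52] y:[51/2,35] z:[94/3,103/3] -> hit [94/3,103/3], descend [1, 11]
      N1 x:[34,52] y:[51/2,35] z:[97/3,103/3] -> hit [34,103/3], descend [4, 8]
        N4 x:[34,36] y:[65/2,35] z:[100/3,103/3] -> hit [34,103/3] leaf, test {P5@t=34}
        N8 x:[47,52] y:[51/2,28] z:[97/3,98/3] -> miss, prune
      N11 x:[28,34] y:[63/2,67/2] z:[94/3,100/3] -> hit [63/2,100/3] leaf, test {P4@t=63/2}
    N18 x:[30,35] y:[30,71/2] z:[73/3,28] -> miss, prune

order=[0, 2, 5, 9, 7, 10, 1, 4, 8, 11, 18]  |boxes|=11  |leaves|=2  hit=P4

== RESULT ==
4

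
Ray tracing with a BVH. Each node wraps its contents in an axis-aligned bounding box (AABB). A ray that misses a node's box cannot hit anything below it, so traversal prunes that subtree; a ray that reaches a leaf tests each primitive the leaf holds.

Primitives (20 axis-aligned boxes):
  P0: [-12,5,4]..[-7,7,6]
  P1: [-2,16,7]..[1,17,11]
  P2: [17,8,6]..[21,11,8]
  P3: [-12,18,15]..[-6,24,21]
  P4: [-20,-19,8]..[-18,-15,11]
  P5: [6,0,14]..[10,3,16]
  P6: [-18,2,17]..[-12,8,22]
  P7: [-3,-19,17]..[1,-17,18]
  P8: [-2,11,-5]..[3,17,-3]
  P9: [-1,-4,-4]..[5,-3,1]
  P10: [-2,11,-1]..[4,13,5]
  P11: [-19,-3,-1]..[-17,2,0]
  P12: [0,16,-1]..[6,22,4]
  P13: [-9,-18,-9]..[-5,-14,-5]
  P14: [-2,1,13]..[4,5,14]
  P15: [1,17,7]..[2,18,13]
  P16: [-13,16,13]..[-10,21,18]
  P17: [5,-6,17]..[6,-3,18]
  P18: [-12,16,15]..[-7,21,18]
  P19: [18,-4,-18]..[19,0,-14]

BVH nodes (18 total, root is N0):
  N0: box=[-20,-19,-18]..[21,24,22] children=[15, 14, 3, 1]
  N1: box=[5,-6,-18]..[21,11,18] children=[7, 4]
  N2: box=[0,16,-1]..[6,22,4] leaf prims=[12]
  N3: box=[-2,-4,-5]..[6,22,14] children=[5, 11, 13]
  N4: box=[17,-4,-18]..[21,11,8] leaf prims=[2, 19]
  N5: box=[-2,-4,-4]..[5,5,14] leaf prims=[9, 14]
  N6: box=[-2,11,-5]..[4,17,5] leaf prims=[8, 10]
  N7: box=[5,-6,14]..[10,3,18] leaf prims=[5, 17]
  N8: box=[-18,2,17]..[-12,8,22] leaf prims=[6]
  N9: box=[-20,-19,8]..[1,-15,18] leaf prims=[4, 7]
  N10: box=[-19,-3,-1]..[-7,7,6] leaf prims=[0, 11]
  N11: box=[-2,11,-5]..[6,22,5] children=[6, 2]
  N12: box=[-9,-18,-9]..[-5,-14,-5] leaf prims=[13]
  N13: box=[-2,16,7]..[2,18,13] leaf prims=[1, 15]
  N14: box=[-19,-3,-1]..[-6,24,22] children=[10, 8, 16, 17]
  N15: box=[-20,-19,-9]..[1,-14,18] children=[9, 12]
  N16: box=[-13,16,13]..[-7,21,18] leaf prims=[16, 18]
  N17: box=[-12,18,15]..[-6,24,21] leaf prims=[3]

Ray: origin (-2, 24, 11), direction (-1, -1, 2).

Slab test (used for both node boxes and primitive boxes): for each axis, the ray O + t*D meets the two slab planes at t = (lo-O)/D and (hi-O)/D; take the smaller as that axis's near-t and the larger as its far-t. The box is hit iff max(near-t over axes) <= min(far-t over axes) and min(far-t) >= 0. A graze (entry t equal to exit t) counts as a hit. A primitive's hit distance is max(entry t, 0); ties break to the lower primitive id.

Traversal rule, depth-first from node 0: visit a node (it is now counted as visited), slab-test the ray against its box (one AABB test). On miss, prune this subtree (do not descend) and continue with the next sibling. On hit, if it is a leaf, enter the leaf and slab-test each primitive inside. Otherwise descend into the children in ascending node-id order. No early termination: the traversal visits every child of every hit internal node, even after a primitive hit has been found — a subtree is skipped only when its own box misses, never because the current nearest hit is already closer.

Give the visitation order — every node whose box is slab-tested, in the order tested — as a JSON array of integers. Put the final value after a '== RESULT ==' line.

Walk:
N0 x:[-23,18] y:[0,43] z:[-29/2,11/2] -> hit [0,11/2], descend [1, 3, 14, 15]
  N1 x:[-23,-7] y:[13,30] z:[-29/2,7/2] -> miss, prune
  N3 x:[-8,0] y:[2,28] z:[-8,3/2] -> miss, prune
  N14 x:[4,17] y:[0,27] z:[-6,11/2] -> hit [4,11/2], descend [8, 10, 16, 17]
    N8 x:[10,16] y:[16,22] z:[3,11/2] -> miss, prune
    N10 x:[5,17] y:[17,27] z:[-6,-5/2] -> miss, prune
    N16 x:[5,11] y:[3,8] z:[1,7/2] -> miss, prune
    N17 x:[4,10] y:[0,6] z:[2,5] -> hit [4,5] leaf, test {P3@t=4}
  N15 x:[-3,18] y:[38,43] z:[-10,7/2] -> miss, prune

Summary -> nodes [0, 1, 3, 14, 8, 10, 16, 17, 15]; box-tests=9; leaf-entries=1; first=P3

== RESULT ==
[0, 1, 3, 14, 8, 10, 16, 17, 15]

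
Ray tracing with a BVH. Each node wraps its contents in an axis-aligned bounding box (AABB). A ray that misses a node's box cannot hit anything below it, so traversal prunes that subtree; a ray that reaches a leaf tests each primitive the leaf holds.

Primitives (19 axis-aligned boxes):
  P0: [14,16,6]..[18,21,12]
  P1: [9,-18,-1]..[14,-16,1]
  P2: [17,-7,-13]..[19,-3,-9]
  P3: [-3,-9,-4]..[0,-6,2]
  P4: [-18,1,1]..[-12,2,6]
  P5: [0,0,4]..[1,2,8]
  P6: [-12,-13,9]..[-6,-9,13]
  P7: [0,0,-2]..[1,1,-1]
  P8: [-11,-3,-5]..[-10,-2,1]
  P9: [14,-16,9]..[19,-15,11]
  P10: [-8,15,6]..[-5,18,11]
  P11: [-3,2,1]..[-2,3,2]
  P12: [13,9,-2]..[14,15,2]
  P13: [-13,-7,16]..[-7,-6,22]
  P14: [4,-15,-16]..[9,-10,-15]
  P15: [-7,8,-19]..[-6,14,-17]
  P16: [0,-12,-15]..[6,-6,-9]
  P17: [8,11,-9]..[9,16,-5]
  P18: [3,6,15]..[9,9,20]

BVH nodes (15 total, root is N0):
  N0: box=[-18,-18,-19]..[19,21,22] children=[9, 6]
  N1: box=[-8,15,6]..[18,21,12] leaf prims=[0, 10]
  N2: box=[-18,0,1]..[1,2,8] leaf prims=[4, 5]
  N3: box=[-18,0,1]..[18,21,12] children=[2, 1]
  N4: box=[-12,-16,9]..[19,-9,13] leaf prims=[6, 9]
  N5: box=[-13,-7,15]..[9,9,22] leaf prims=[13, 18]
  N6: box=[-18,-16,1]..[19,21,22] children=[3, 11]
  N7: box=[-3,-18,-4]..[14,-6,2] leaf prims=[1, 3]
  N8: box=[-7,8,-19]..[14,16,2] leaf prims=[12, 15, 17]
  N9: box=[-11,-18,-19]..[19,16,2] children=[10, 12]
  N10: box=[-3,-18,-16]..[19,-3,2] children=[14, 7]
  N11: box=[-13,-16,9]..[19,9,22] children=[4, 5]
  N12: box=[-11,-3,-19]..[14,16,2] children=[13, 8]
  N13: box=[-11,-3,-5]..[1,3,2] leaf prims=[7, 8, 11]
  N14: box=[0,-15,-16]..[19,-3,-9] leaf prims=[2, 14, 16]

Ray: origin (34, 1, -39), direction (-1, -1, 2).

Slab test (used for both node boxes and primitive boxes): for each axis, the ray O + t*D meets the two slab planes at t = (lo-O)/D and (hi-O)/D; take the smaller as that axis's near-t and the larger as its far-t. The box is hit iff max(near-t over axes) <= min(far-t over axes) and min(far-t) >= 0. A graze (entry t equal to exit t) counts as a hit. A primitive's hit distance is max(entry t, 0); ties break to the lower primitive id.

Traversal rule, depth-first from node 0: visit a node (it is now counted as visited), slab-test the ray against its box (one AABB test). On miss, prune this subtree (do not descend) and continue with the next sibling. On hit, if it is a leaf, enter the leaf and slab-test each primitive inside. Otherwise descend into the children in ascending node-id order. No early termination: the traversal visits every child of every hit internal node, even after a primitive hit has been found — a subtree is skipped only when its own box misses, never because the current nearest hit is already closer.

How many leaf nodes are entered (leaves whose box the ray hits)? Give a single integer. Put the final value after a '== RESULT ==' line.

Walk:
N0 x:[15,52] y:[-20,19] z:[10,61/2] -> hit [15,19], descend [6, 9]
  N6 x:[15,52] y:[-20,17] z:[20,61/2] -> miss, prune
  N9 x:[15,45] y:[-15,19] z:[10,41/2] -> hit [15,19], descend [10, 12]
    N10 x:[15,37] y:[4,19] z:[23/2,41/2] -> hit [15,19], descend [7, 14]
      N7 x:[20,37] y:[7,19] z:[35/2,41/2] -> miss, prune
      N14 x:[15,34] y:[4,16] z:[23/2,15] -> hit [15,15] leaf, test {P2(miss), P14(miss), P16(miss)}
    N12 x:[20,45] y:[-15,4] z:[10,41/2] -> miss, prune

7 AABB tests over nodes [0, 6, 9, 10, 7, 14, 12]; 1 leaf entered; closest miss.

== RESULT ==
1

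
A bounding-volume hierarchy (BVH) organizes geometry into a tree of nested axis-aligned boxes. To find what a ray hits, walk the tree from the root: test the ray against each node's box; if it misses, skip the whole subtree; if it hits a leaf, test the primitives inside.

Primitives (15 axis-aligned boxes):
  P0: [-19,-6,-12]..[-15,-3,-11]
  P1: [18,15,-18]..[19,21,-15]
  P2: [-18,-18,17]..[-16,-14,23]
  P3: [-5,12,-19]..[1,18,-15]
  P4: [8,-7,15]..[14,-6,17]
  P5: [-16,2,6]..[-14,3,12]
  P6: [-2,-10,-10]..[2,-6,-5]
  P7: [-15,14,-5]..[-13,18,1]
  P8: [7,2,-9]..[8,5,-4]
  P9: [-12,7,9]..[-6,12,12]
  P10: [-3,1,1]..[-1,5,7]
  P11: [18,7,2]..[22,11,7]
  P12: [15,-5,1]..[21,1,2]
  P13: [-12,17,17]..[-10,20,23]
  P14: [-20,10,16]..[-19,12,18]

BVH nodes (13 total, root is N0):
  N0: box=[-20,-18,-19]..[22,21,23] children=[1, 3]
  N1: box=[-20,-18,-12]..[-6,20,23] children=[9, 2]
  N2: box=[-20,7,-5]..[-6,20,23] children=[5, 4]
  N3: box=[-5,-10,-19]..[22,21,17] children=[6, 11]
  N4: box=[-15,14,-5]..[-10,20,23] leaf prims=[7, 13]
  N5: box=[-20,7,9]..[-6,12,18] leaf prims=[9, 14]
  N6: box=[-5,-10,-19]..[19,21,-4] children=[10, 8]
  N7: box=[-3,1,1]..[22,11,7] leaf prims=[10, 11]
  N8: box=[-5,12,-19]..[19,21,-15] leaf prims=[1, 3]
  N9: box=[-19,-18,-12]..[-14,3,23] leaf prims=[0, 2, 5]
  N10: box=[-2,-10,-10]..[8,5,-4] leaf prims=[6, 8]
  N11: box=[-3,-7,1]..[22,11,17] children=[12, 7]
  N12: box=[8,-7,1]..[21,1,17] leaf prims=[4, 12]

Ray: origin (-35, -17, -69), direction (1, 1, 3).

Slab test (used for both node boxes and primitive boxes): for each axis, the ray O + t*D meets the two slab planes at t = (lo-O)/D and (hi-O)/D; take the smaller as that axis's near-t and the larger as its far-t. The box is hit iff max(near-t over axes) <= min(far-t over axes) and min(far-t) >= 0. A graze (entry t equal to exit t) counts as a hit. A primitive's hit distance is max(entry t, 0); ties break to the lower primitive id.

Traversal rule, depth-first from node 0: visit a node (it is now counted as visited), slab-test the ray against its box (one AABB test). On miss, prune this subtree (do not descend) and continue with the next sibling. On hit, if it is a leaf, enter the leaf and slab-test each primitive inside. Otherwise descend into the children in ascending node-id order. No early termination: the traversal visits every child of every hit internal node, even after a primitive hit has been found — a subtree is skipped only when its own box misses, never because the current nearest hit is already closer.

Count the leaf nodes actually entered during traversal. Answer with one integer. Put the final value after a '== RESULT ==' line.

Traverse from the root:
N0 x:[15,57] y:[-1,38] z:[50/3,92/3] -> hit [50/3,92/3], descend [1, 3]
  N1 x:[15,29] y:[-1,37] z:[19,92/3] -> hit [19,29], descend [2, 9]
    N2 x:[15,29] y:[24,37] z:[64/3,92/3] -> hit [24,29], descend [4, 5]
      N4 x:[20,25] y:[31,37] z:[64/3,92/3] -> miss, prune
      N5 x:[15,29] y:[24,29] z:[26,29] -> hit [26,29] leaf, test {P9@t=26, P14(miss)}
    N9 x:[16,21] y:[-1,20] z:[19,92/3] -> hit [19,20] leaf, test {P0(miss), P2(miss), P5(miss)}
  N3 x:[30,57] y:[7,38] z:[50/3,86/3] -> miss, prune

7 AABB tests over nodes [0, 1, 2, 4, 5, 9, 3]; 2 leaves entered; closest P9.

== RESULT ==
2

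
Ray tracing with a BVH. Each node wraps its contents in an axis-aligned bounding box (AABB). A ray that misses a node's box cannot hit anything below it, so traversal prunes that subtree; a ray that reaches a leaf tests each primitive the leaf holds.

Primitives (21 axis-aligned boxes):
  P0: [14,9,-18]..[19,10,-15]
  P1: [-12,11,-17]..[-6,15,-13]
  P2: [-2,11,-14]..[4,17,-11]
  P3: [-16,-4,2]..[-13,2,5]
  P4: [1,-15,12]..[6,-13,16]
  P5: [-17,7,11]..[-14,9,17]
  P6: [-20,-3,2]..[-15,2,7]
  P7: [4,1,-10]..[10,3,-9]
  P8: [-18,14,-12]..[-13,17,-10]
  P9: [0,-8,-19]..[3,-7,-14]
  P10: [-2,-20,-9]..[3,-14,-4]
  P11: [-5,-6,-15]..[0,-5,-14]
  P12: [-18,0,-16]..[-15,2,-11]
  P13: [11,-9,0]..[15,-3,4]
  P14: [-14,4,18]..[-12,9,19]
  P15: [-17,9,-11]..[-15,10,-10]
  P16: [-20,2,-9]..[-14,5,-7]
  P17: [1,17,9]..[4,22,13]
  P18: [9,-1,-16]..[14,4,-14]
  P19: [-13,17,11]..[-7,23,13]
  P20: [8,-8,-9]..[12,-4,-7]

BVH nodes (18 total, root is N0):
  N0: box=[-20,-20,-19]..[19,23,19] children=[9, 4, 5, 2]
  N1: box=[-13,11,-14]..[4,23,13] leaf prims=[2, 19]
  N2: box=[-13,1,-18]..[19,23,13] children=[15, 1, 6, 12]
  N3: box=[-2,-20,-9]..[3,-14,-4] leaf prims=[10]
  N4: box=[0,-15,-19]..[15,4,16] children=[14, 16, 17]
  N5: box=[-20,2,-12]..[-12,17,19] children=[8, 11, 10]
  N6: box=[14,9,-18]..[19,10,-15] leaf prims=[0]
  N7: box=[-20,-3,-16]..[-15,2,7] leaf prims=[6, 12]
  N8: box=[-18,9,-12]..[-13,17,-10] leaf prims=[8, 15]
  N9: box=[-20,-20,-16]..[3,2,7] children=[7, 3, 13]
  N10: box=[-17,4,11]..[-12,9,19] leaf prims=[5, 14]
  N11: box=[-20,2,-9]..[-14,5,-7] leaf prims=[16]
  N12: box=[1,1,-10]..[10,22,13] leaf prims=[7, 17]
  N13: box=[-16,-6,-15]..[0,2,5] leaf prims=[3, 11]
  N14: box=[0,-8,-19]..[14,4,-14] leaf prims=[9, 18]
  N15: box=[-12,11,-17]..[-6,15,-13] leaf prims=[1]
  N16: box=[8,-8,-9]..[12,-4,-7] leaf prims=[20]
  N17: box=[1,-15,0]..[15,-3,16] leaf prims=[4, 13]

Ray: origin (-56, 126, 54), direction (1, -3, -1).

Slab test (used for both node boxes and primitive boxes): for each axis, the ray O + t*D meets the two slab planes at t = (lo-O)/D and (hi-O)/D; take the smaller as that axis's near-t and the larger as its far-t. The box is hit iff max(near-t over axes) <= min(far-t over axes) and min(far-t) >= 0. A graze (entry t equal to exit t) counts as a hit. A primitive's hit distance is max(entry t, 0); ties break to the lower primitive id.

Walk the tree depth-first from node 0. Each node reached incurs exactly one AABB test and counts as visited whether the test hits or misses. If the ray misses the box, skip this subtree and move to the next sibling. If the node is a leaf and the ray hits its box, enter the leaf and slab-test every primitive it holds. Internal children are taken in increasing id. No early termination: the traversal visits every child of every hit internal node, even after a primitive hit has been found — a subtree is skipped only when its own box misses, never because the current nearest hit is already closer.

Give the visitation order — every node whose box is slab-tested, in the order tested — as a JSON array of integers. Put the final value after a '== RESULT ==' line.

Trace the traversal:
N0 x:[36,75] y:[103/3,146/3] z:[35,73] -> hit [36,146/3], descend [2, 4, 5, 9]
  N2 x:[43,75] y:[103/3,125/3] z:[41,72] -> miss, prune
  N4 x:[56,71] y:[122/3,47] z:[38,73] -> miss, prune
  N5 x:[36,44] y:[109/3,124/3] z:[35,66] -> hit [109/3,124/3], descend [8, 10, 11]
    N8 x:[38,43] y:[109/3,39] z:[64,66] -> miss, prune
    N10 x:[39,44] y:[39,122/3] z:[35,43] -> hit [39,122/3] leaf, test {P5@t=39, P14(miss)}
    N11 x:[36,42] y:[121/3,124/3] z:[61,63] -> miss, prune
  N9 x:[36,59] y:[124/3,146/3] z:[47,70] -> hit [47,146/3], descend [3, 7, 13]
    N3 x:[54,59] y:[140/3,146/3] z:[58,63] -> miss, prune
    N7 x:[36,41] y:[124/3,43] z:[47,70] -> miss, prune
    N13 x:[40,56] y:[124/3,44] z:[49,69] -> miss, prune

11 AABB tests over nodes [0, 2, 4, 5, 8, 10, 11, 9, 3, 7, 13]; 1 leaf entered; closest P5.

== RESULT ==
[0, 2, 4, 5, 8, 10, 11, 9, 3, 7, 13]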